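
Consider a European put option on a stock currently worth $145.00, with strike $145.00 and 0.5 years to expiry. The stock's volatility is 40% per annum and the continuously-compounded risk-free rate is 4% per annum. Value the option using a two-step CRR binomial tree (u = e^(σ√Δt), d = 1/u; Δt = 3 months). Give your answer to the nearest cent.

$12.91

CRR parameters: u = e^(σ√Δt) = e^(0.4·√0.25) = 1.2214, d = 1/u = 0.8187
Per-period rate: rΔt = 0.04·0.25 = 0.01, so R = e^0.01 = 1.0101
Risk-neutral probability p = (e^0.01 − 0.8187)/(1.2214 − 0.8187) = 0.1913/0.4027 = 0.4751
Terminal stock prices: S_uu = 216.3, S_ud = 145, S_dd = 97.2
Terminal payoffs (K − S): max(-71.31, 0) = 0, max(0, 0) = 0, max(47.8, 0) = 47.8
Node u (S = 177.1): V_u = e^(−0.01)·[0.4751·0.0000 + 0.5249·0.0000] = 0.0000
Node d (S = 118.7): V_d = e^(−0.01)·[0.4751·0.0000 + 0.5249·47.8036] = 24.8413
Node 0 (S = 145): V_0 = e^(−0.01)·[0.4751·0.0000 + 0.5249·24.8413] = 12.9088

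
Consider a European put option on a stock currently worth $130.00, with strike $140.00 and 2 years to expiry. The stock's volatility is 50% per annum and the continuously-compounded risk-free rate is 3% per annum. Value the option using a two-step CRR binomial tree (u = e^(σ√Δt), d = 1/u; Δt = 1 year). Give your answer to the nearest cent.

CRR parameters: u = e^(σ√Δt) = e^(0.5·√1) = 1.6487, d = 1/u = 0.6065
Per-period rate: rΔt = 0.03·1 = 0.03, so R = e^0.03 = 1.0305
Risk-neutral probability p = (e^0.03 − 0.6065)/(1.6487 − 0.6065) = 0.4239/1.0422 = 0.4068
Terminal stock prices: S_uu = 353.4, S_ud = 130, S_dd = 47.82
Terminal payoffs (K − S): max(-213.4, 0) = 0, max(10, 0) = 10, max(92.18, 0) = 92.18
Node u (S = 214.3): V_u = e^(−0.03)·[0.4068·0.0000 + 0.5932·10.0000] = 5.7570
Node d (S = 78.85): V_d = e^(−0.03)·[0.4068·10.0000 + 0.5932·92.1757] = 57.0134
Node 0 (S = 130): V_0 = e^(−0.03)·[0.4068·5.7570 + 0.5932·57.0134] = 35.0954

$35.10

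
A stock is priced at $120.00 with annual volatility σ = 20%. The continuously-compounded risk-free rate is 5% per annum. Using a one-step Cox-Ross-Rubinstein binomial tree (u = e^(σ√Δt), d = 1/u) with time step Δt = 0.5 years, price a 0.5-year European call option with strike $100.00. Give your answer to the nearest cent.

$22.47

CRR parameters: u = e^(σ√Δt) = e^(0.2·√0.5) = 1.1519, d = 1/u = 0.8681
Per-period rate: rΔt = 0.05·0.5 = 0.025, so R = e^0.025 = 1.0253
Risk-neutral probability p = (e^0.025 − 0.8681)/(1.1519 − 0.8681) = 0.1572/0.2838 = 0.5539
Terminal stock prices: S_u = 138.2, S_d = 104.2
Terminal payoffs (S − K): max(38.23, 0) = 38.23, max(4.175, 0) = 4.175
Node 0 (S = 120): V_0 = e^(−0.025)·[0.5539·38.2292 + 0.4461·4.1748] = 22.4690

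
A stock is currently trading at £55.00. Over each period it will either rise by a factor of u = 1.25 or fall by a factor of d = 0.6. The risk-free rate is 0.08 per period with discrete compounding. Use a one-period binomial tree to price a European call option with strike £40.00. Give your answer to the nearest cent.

£19.66

Risk-neutral probability p = (1 + 0.08 − 0.6)/(1.25 − 0.6) = 0.4800/0.6500 = 0.7385
Terminal stock prices: S_u = 68.75, S_d = 33
Terminal payoffs (S − K): max(28.75, 0) = 28.75, max(-7, 0) = 0
Node 0 (S = 55): V_0 = 1/1.08·[0.7385·28.7500 + 0.2615·0.0000] = 19.6581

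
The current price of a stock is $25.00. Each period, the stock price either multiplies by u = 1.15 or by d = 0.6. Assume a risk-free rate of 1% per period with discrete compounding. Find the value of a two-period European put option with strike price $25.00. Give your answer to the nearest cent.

$3.90

Risk-neutral probability p = (1 + 0.01 − 0.6)/(1.15 − 0.6) = 0.4100/0.5500 = 0.7455
Terminal stock prices: S_uu = 33.06, S_ud = 17.25, S_dd = 9
Terminal payoffs (K − S): max(-8.062, 0) = 0, max(7.75, 0) = 7.75, max(16, 0) = 16
Node u (S = 28.75): V_u = 1/1.01·[0.7455·0.0000 + 0.2545·7.7500] = 1.9532
Node d (S = 15): V_d = 1/1.01·[0.7455·7.7500 + 0.2545·16.0000] = 9.7525
Node 0 (S = 25): V_0 = 1/1.01·[0.7455·1.9532 + 0.2545·9.7525] = 3.8995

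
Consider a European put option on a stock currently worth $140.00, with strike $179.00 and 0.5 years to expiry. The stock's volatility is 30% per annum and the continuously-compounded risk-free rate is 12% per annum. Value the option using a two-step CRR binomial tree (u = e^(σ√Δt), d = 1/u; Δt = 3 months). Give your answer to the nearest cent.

CRR parameters: u = e^(σ√Δt) = e^(0.3·√0.25) = 1.1618, d = 1/u = 0.8607
Per-period rate: rΔt = 0.12·0.25 = 0.03, so R = e^0.03 = 1.0305
Risk-neutral probability p = (e^0.03 − 0.8607)/(1.1618 − 0.8607) = 0.1697/0.3011 = 0.5637
Terminal stock prices: S_uu = 189, S_ud = 140, S_dd = 103.7
Terminal payoffs (K − S): max(-9.98, 0) = 0, max(39, 0) = 39, max(75.29, 0) = 75.29
Node u (S = 162.7): V_u = e^(−0.03)·[0.5637·0.0000 + 0.4363·39.0000] = 16.5126
Node d (S = 120.5): V_d = e^(−0.03)·[0.5637·39.0000 + 0.4363·75.2854] = 53.2106
Node 0 (S = 140): V_0 = e^(−0.03)·[0.5637·16.5126 + 0.4363·53.2106] = 31.5625

$31.56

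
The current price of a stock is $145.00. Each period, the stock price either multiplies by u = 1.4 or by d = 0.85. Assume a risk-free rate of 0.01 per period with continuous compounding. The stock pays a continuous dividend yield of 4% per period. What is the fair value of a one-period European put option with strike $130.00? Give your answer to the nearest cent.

Per-period risk-free factor R = e^0.01 = 1.0101; dividend-adjusted growth = e^(0.01−0.04) = 0.9704.
Risk-neutral probability p = (0.9704 − 0.85)/(1.4 − 0.85) = 0.1204/0.5500 = 0.2190
Terminal stock prices: S_u = 203, S_d = 123.2
Terminal payoffs (K − S): max(-73, 0) = 0, max(6.75, 0) = 6.75
Node 0 (S = 145): V_0 = e^(−0.01)·[0.2190·0.0000 + 0.7810·6.7500] = 5.2193

$5.22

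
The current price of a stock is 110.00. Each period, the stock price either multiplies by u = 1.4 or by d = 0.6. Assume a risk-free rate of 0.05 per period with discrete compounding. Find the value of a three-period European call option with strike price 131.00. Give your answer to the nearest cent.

Risk-neutral probability p = (1 + 0.05 − 0.6)/(1.4 − 0.6) = 0.4500/0.8000 = 0.5625
Terminal stock prices: S_uuu = 301.8, S_uud = 129.4, S_udd = 55.44, S_ddd = 23.76
Terminal payoffs (S − K): max(170.8, 0) = 170.8, max(-1.64, 0) = 0, max(-75.56, 0) = 0, max(-107.2, 0) = 0
Node uu (S = 215.6): V_uu = 1/1.05·[0.5625·170.8400 + 0.4375·0.0000] = 91.5214
Node ud (S = 92.4): V_ud = 1/1.05·[0.5625·0.0000 + 0.4375·0.0000] = 0.0000
Node dd (S = 39.6): V_dd = 1/1.05·[0.5625·0.0000 + 0.4375·0.0000] = 0.0000
Node u (S = 154): V_u = 1/1.05·[0.5625·91.5214 + 0.4375·0.0000] = 49.0293
Node d (S = 66): V_d = 1/1.05·[0.5625·0.0000 + 0.4375·0.0000] = 0.0000
Node 0 (S = 110): V_0 = 1/1.05·[0.5625·49.0293 + 0.4375·0.0000] = 26.2657

26.27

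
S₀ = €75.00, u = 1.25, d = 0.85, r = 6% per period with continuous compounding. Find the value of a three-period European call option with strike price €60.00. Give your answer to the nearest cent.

Risk-neutral probability p = (e^0.06 − 0.85)/(1.25 − 0.85) = 0.2118/0.4000 = 0.5296
Terminal stock prices: S_uuu = 146.5, S_uud = 99.61, S_udd = 67.73, S_ddd = 46.06
Terminal payoffs (S − K): max(86.48, 0) = 86.48, max(39.61, 0) = 39.61, max(7.734, 0) = 7.734, max(-13.94, 0) = 0
Node uu (S = 117.2): V_uu = e^(−0.06)·[0.5296·86.4844 + 0.4704·39.6094] = 60.6816
Node ud (S = 79.69): V_ud = e^(−0.06)·[0.5296·39.6094 + 0.4704·7.7344] = 23.1816
Node dd (S = 54.19): V_dd = e^(−0.06)·[0.5296·7.7344 + 0.4704·0.0000] = 3.8575
Node u (S = 93.75): V_u = e^(−0.06)·[0.5296·60.6816 + 0.4704·23.1816] = 40.5348
Node d (S = 63.75): V_d = e^(−0.06)·[0.5296·23.1816 + 0.4704·3.8575] = 13.2708
Node 0 (S = 75): V_0 = e^(−0.06)·[0.5296·40.5348 + 0.4704·13.2708] = 26.0959

€26.10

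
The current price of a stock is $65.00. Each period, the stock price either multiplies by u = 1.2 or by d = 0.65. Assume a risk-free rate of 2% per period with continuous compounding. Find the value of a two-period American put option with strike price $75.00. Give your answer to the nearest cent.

$15.63

Risk-neutral probability p = (e^0.02 − 0.65)/(1.2 − 0.65) = 0.3702/0.5500 = 0.6731
Terminal stock prices: S_uu = 93.6, S_ud = 50.7, S_dd = 27.46
Terminal payoffs (K − S): max(-18.6, 0) = 0, max(24.3, 0) = 24.3, max(47.54, 0) = 47.54
Node u (S = 78): continuation = e^(−0.02)·[0.6731·0.0000 + 0.3269·24.3000] = 7.7865; exercise value = 0.0000 ≤ continuation, so V_u = 7.7865
Node d (S = 42.25): continuation = e^(−0.02)·[0.6731·24.3000 + 0.3269·47.5375] = 31.2649; exercise value = 32.7500 > continuation, so V_d = 32.7500 (exercise)
Node 0 (S = 65): continuation = e^(−0.02)·[0.6731·7.7865 + 0.3269·32.7500] = 15.6315; exercise value = 10.0000 ≤ continuation, so V_0 = 15.6315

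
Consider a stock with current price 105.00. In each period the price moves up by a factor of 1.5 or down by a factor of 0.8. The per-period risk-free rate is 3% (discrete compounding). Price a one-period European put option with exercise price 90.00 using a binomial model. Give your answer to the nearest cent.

3.91

Risk-neutral probability p = (1 + 0.03 − 0.8)/(1.5 − 0.8) = 0.2300/0.7000 = 0.3286
Terminal stock prices: S_u = 157.5, S_d = 84
Terminal payoffs (K − S): max(-67.5, 0) = 0, max(6, 0) = 6
Node 0 (S = 105): V_0 = 1/1.03·[0.3286·0.0000 + 0.6714·6.0000] = 3.9112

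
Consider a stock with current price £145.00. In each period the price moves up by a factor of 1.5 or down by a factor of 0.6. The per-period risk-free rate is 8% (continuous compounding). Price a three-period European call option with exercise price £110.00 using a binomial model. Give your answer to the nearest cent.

£73.23

Risk-neutral probability p = (e^0.08 − 0.6)/(1.5 − 0.6) = 0.4833/0.9000 = 0.5370
Terminal stock prices: S_uuu = 489.4, S_uud = 195.8, S_udd = 78.3, S_ddd = 31.32
Terminal payoffs (S − K): max(379.4, 0) = 379.4, max(85.75, 0) = 85.75, max(-31.7, 0) = 0, max(-78.68, 0) = 0
Node uu (S = 326.2): V_uu = e^(−0.08)·[0.5370·379.3750 + 0.4630·85.7500] = 224.7072
Node ud (S = 130.5): V_ud = e^(−0.08)·[0.5370·85.7500 + 0.4630·0.0000] = 42.5063
Node dd (S = 52.2): V_dd = e^(−0.08)·[0.5370·0.0000 + 0.4630·0.0000] = 0.0000
Node u (S = 217.5): V_u = e^(−0.08)·[0.5370·224.7072 + 0.4630·42.5063] = 129.5553
Node d (S = 87): V_d = e^(−0.08)·[0.5370·42.5063 + 0.4630·0.0000] = 21.0704
Node 0 (S = 145): V_0 = e^(−0.08)·[0.5370·129.5553 + 0.4630·21.0704] = 73.2264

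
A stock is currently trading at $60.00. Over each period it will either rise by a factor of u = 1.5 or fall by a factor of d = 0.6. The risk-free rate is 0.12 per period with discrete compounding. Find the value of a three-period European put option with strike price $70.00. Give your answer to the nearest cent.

$11.33

Risk-neutral probability p = (1 + 0.12 − 0.6)/(1.5 − 0.6) = 0.5200/0.9000 = 0.5778
Terminal stock prices: S_uuu = 202.5, S_uud = 81, S_udd = 32.4, S_ddd = 12.96
Terminal payoffs (K − S): max(-132.5, 0) = 0, max(-11, 0) = 0, max(37.6, 0) = 37.6, max(57.04, 0) = 57.04
Node uu (S = 135): V_uu = 1/1.12·[0.5778·0.0000 + 0.4222·0.0000] = 0.0000
Node ud (S = 54): V_ud = 1/1.12·[0.5778·0.0000 + 0.4222·37.6000] = 14.1746
Node dd (S = 21.6): V_dd = 1/1.12·[0.5778·37.6000 + 0.4222·57.0400] = 40.9000
Node u (S = 90): V_u = 1/1.12·[0.5778·0.0000 + 0.4222·14.1746] = 5.3436
Node d (S = 36): V_d = 1/1.12·[0.5778·14.1746 + 0.4222·40.9000] = 22.7309
Node 0 (S = 60): V_0 = 1/1.12·[0.5778·5.3436 + 0.4222·22.7309] = 11.3258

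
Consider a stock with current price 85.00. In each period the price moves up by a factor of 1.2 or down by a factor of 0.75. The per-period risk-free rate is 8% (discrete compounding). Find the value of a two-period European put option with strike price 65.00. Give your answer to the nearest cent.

Risk-neutral probability p = (1 + 0.08 − 0.75)/(1.2 − 0.75) = 0.3300/0.4500 = 0.7333
Terminal stock prices: S_uu = 122.4, S_ud = 76.5, S_dd = 47.81
Terminal payoffs (K − S): max(-57.4, 0) = 0, max(-11.5, 0) = 0, max(17.19, 0) = 17.19
Node u (S = 102): V_u = 1/1.08·[0.7333·0.0000 + 0.2667·0.0000] = 0.0000
Node d (S = 63.75): V_d = 1/1.08·[0.7333·0.0000 + 0.2667·17.1875] = 4.2438
Node 0 (S = 85): V_0 = 1/1.08·[0.7333·0.0000 + 0.2667·4.2438] = 1.0479

1.05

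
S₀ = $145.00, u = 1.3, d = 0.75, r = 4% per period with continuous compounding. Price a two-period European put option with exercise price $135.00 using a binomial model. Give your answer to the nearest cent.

$10.95

Risk-neutral probability p = (e^0.04 − 0.75)/(1.3 − 0.75) = 0.2908/0.5500 = 0.5287
Terminal stock prices: S_uu = 245.1, S_ud = 141.4, S_dd = 81.56
Terminal payoffs (K − S): max(-110.1, 0) = 0, max(-6.375, 0) = 0, max(53.44, 0) = 53.44
Node u (S = 188.5): V_u = e^(−0.04)·[0.5287·0.0000 + 0.4713·0.0000] = 0.0000
Node d (S = 108.8): V_d = e^(−0.04)·[0.5287·0.0000 + 0.4713·53.4375] = 24.1952
Node 0 (S = 145): V_0 = e^(−0.04)·[0.5287·0.0000 + 0.4713·24.1952] = 10.9550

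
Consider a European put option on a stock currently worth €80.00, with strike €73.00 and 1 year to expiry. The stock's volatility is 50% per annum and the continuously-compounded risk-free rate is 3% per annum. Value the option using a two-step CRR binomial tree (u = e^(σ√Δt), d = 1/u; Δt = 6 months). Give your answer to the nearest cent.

€10.45

CRR parameters: u = e^(σ√Δt) = e^(0.5·√0.5) = 1.4241, d = 1/u = 0.7022
Per-period rate: rΔt = 0.03·0.5 = 0.015, so R = e^0.015 = 1.0151
Risk-neutral probability p = (e^0.015 − 0.7022)/(1.4241 − 0.7022) = 0.3129/0.7219 = 0.4335
Terminal stock prices: S_uu = 162.2, S_ud = 80, S_dd = 39.45
Terminal payoffs (K − S): max(-89.25, 0) = 0, max(-7, 0) = 0, max(33.55, 0) = 33.55
Node u (S = 113.9): V_u = e^(−0.015)·[0.4335·0.0000 + 0.5665·0.0000] = 0.0000
Node d (S = 56.18): V_d = e^(−0.015)·[0.4335·0.0000 + 0.5665·33.5545] = 18.7271
Node 0 (S = 80): V_0 = e^(−0.015)·[0.4335·0.0000 + 0.5665·18.7271] = 10.4518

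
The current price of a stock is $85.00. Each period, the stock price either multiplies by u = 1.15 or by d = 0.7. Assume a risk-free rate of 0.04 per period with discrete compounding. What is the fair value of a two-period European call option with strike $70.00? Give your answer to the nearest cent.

Risk-neutral probability p = (1 + 0.04 − 0.7)/(1.15 − 0.7) = 0.3400/0.4500 = 0.7556
Terminal stock prices: S_uu = 112.4, S_ud = 68.42, S_dd = 41.65
Terminal payoffs (S − K): max(42.41, 0) = 42.41, max(-1.575, 0) = 0, max(-28.35, 0) = 0
Node u (S = 97.75): V_u = 1/1.04·[0.7556·42.4125 + 0.2444·0.0000] = 30.8125
Node d (S = 59.5): V_d = 1/1.04·[0.7556·0.0000 + 0.2444·0.0000] = 0.0000
Node 0 (S = 85): V_0 = 1/1.04·[0.7556·30.8125 + 0.2444·0.0000] = 22.3851

$22.39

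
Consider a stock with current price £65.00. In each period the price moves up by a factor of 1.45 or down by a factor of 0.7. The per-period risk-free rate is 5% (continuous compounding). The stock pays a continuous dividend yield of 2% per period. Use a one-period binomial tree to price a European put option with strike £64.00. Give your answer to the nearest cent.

£9.84

Per-period risk-free factor R = e^0.05 = 1.0513; dividend-adjusted growth = e^(0.05−0.02) = 1.0305.
Risk-neutral probability p = (1.0305 − 0.7)/(1.45 − 0.7) = 0.3305/0.7500 = 0.4406
Terminal stock prices: S_u = 94.25, S_d = 45.5
Terminal payoffs (K − S): max(-30.25, 0) = 0, max(18.5, 0) = 18.5
Node 0 (S = 65): V_0 = e^(−0.05)·[0.4406·0.0000 + 0.5594·18.5000] = 9.8441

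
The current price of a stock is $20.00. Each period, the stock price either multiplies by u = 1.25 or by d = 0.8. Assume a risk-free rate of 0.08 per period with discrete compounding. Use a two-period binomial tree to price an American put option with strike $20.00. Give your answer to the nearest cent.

$1.40

Risk-neutral probability p = (1 + 0.08 − 0.8)/(1.25 − 0.8) = 0.2800/0.4500 = 0.6222
Terminal stock prices: S_uu = 31.25, S_ud = 20, S_dd = 12.8
Terminal payoffs (K − S): max(-11.25, 0) = 0, max(0, 0) = 0, max(7.2, 0) = 7.2
Node u (S = 25): continuation = 1/1.08·[0.6222·0.0000 + 0.3778·0.0000] = 0.0000; exercise value = 0.0000 ≤ continuation, so V_u = 0.0000
Node d (S = 16): continuation = 1/1.08·[0.6222·0.0000 + 0.3778·7.2000] = 2.5185; exercise value = 4.0000 > continuation, so V_d = 4.0000 (exercise)
Node 0 (S = 20): continuation = 1/1.08·[0.6222·0.0000 + 0.3778·4.0000] = 1.3992; exercise value = 0.0000 ≤ continuation, so V_0 = 1.3992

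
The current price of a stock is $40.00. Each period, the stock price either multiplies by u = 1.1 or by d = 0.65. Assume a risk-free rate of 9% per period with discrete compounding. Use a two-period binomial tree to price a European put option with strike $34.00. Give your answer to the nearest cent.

Risk-neutral probability p = (1 + 0.09 − 0.65)/(1.1 − 0.65) = 0.4400/0.4500 = 0.9778
Terminal stock prices: S_uu = 48.4, S_ud = 28.6, S_dd = 16.9
Terminal payoffs (K − S): max(-14.4, 0) = 0, max(5.4, 0) = 5.4, max(17.1, 0) = 17.1
Node u (S = 44): V_u = 1/1.09·[0.9778·0.0000 + 0.0222·5.4000] = 0.1101
Node d (S = 26): V_d = 1/1.09·[0.9778·5.4000 + 0.0222·17.1000] = 5.1927
Node 0 (S = 40): V_0 = 1/1.09·[0.9778·0.1101 + 0.0222·5.1927] = 0.2046

$0.20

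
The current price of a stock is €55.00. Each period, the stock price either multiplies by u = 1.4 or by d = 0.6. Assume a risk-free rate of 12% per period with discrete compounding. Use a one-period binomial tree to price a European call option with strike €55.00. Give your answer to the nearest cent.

€12.77

Risk-neutral probability p = (1 + 0.12 − 0.6)/(1.4 − 0.6) = 0.5200/0.8000 = 0.6500
Terminal stock prices: S_u = 77, S_d = 33
Terminal payoffs (S − K): max(22, 0) = 22, max(-22, 0) = 0
Node 0 (S = 55): V_0 = 1/1.12·[0.6500·22.0000 + 0.3500·0.0000] = 12.7679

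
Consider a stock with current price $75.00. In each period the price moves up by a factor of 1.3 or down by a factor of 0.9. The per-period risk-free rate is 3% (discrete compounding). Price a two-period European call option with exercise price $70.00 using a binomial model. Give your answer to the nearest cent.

Risk-neutral probability p = (1 + 0.03 − 0.9)/(1.3 − 0.9) = 0.1300/0.4000 = 0.3250
Terminal stock prices: S_uu = 126.8, S_ud = 87.75, S_dd = 60.75
Terminal payoffs (S − K): max(56.75, 0) = 56.75, max(17.75, 0) = 17.75, max(-9.25, 0) = 0
Node u (S = 97.5): V_u = 1/1.03·[0.3250·56.7500 + 0.6750·17.7500] = 29.5388
Node d (S = 67.5): V_d = 1/1.03·[0.3250·17.7500 + 0.6750·0.0000] = 5.6007
Node 0 (S = 75): V_0 = 1/1.03·[0.3250·29.5388 + 0.6750·5.6007] = 12.9909

$12.99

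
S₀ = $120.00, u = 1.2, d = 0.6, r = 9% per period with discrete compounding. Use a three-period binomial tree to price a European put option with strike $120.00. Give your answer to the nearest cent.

$9.40

Risk-neutral probability p = (1 + 0.09 − 0.6)/(1.2 − 0.6) = 0.4900/0.6000 = 0.8167
Terminal stock prices: S_uuu = 207.4, S_uud = 103.7, S_udd = 51.84, S_ddd = 25.92
Terminal payoffs (K − S): max(-87.36, 0) = 0, max(16.32, 0) = 16.32, max(68.16, 0) = 68.16, max(94.08, 0) = 94.08
Node uu (S = 172.8): V_uu = 1/1.09·[0.8167·0.0000 + 0.1833·16.3200] = 2.7450
Node ud (S = 86.4): V_ud = 1/1.09·[0.8167·16.3200 + 0.1833·68.1600] = 23.6917
Node dd (S = 43.2): V_dd = 1/1.09·[0.8167·68.1600 + 0.1833·94.0800] = 66.8917
Node u (S = 144): V_u = 1/1.09·[0.8167·2.7450 + 0.1833·23.6917] = 6.0415
Node d (S = 72): V_d = 1/1.09·[0.8167·23.6917 + 0.1833·66.8917] = 29.0016
Node 0 (S = 120): V_0 = 1/1.09·[0.8167·6.0415 + 0.1833·29.0016] = 9.4044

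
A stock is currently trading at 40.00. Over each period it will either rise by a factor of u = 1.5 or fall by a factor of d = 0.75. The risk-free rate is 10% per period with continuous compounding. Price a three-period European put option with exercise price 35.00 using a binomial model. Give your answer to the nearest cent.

Risk-neutral probability p = (e^0.1 − 0.75)/(1.5 − 0.75) = 0.3552/0.7500 = 0.4736
Terminal stock prices: S_uuu = 135, S_uud = 67.5, S_udd = 33.75, S_ddd = 16.88
Terminal payoffs (K − S): max(-100, 0) = 0, max(-32.5, 0) = 0, max(1.25, 0) = 1.25, max(18.12, 0) = 18.12
Node uu (S = 90): V_uu = e^(−0.1)·[0.4736·0.0000 + 0.5264·0.0000] = 0.0000
Node ud (S = 45): V_ud = e^(−0.1)·[0.4736·0.0000 + 0.5264·1.2500] = 0.5954
Node dd (S = 22.5): V_dd = e^(−0.1)·[0.4736·1.2500 + 0.5264·18.1250] = 9.1693
Node u (S = 60): V_u = e^(−0.1)·[0.4736·0.0000 + 0.5264·0.5954] = 0.2836
Node d (S = 30): V_d = e^(−0.1)·[0.4736·0.5954 + 0.5264·9.1693] = 4.6229
Node 0 (S = 40): V_0 = e^(−0.1)·[0.4736·0.2836 + 0.5264·4.6229] = 2.3236

2.32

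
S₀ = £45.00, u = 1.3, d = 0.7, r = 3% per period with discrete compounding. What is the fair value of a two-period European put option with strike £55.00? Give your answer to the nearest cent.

Risk-neutral probability p = (1 + 0.03 − 0.7)/(1.3 − 0.7) = 0.3300/0.6000 = 0.5500
Terminal stock prices: S_uu = 76.05, S_ud = 40.95, S_dd = 22.05
Terminal payoffs (K − S): max(-21.05, 0) = 0, max(14.05, 0) = 14.05, max(32.95, 0) = 32.95
Node u (S = 58.5): V_u = 1/1.03·[0.5500·0.0000 + 0.4500·14.0500] = 6.1383
Node d (S = 31.5): V_d = 1/1.03·[0.5500·14.0500 + 0.4500·32.9500] = 21.8981
Node 0 (S = 45): V_0 = 1/1.03·[0.5500·6.1383 + 0.4500·21.8981] = 12.8449

£12.84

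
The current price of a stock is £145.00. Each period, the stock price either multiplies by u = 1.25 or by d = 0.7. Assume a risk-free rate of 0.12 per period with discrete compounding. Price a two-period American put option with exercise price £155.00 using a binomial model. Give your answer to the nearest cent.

Risk-neutral probability p = (1 + 0.12 − 0.7)/(1.25 − 0.7) = 0.4200/0.5500 = 0.7636
Terminal stock prices: S_uu = 226.6, S_ud = 126.9, S_dd = 71.05
Terminal payoffs (K − S): max(-71.56, 0) = 0, max(28.13, 0) = 28.13, max(83.95, 0) = 83.95
Node u (S = 181.2): continuation = 1/1.12·[0.7636·0.0000 + 0.2364·28.1250] = 5.9355; exercise value = 0.0000 ≤ continuation, so V_u = 5.9355
Node d (S = 101.5): continuation = 1/1.12·[0.7636·28.1250 + 0.2364·83.9500] = 36.8929; exercise value = 53.5000 > continuation, so V_d = 53.5000 (exercise)
Node 0 (S = 145): continuation = 1/1.12·[0.7636·5.9355 + 0.2364·53.5000] = 15.3375; exercise value = 10.0000 ≤ continuation, so V_0 = 15.3375

£15.34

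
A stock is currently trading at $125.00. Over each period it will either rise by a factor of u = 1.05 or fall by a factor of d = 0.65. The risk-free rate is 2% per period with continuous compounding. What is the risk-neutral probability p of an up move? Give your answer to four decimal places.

p = 0.9255

Risk-neutral probability p = (e^0.02 − 0.65)/(1.05 − 0.65) = 0.3702/0.4000 = 0.9255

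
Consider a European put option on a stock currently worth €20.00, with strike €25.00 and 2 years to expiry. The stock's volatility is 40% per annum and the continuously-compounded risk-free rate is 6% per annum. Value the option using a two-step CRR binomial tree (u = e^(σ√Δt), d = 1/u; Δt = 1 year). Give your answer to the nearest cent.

€6.10

CRR parameters: u = e^(σ√Δt) = e^(0.4·√1) = 1.4918, d = 1/u = 0.6703
Per-period rate: rΔt = 0.06·1 = 0.06, so R = e^0.06 = 1.0618
Risk-neutral probability p = (e^0.06 − 0.6703)/(1.4918 − 0.6703) = 0.3915/0.8215 = 0.4766
Terminal stock prices: S_uu = 44.51, S_ud = 20, S_dd = 8.987
Terminal payoffs (K − S): max(-19.51, 0) = 0, max(5, 0) = 5, max(16.01, 0) = 16.01
Node u (S = 29.84): V_u = e^(−0.06)·[0.4766·0.0000 + 0.5234·5.0000] = 2.4647
Node d (S = 13.41): V_d = e^(−0.06)·[0.4766·5.0000 + 0.5234·16.0134] = 10.1377
Node 0 (S = 20): V_0 = e^(−0.06)·[0.4766·2.4647 + 0.5234·10.1377] = 6.1034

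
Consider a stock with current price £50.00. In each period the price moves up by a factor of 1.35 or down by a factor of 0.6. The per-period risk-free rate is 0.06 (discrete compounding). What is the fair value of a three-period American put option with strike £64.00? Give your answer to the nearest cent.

£18.50

Risk-neutral probability p = (1 + 0.06 − 0.6)/(1.35 − 0.6) = 0.4600/0.7500 = 0.6133
Terminal stock prices: S_uuu = 123, S_uud = 54.68, S_udd = 24.3, S_ddd = 10.8
Terminal payoffs (K − S): max(-59.02, 0) = 0, max(9.325, 0) = 9.325, max(39.7, 0) = 39.7, max(53.2, 0) = 53.2
Node uu (S = 91.13): continuation = 1/1.06·[0.6133·0.0000 + 0.3867·9.3250] = 3.4016; exercise value = 0.0000 ≤ continuation, so V_uu = 3.4016
Node ud (S = 40.5): continuation = 1/1.06·[0.6133·9.3250 + 0.3867·39.7000] = 19.8774; exercise value = 23.5000 > continuation, so V_ud = 23.5000 (exercise)
Node dd (S = 18): continuation = 1/1.06·[0.6133·39.7000 + 0.3867·53.2000] = 42.3774; exercise value = 46.0000 > continuation, so V_dd = 46.0000 (exercise)
Node u (S = 67.5): continuation = 1/1.06·[0.6133·3.4016 + 0.3867·23.5000] = 10.5405; exercise value = 0.0000 ≤ continuation, so V_u = 10.5405
Node d (S = 30): continuation = 1/1.06·[0.6133·23.5000 + 0.3867·46.0000] = 30.3774; exercise value = 34.0000 > continuation, so V_d = 34.0000 (exercise)
Node 0 (S = 50): continuation = 1/1.06·[0.6133·10.5405 + 0.3867·34.0000] = 18.5014; exercise value = 14.0000 ≤ continuation, so V_0 = 18.5014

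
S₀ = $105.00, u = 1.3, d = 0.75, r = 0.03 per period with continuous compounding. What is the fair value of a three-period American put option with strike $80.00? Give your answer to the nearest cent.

$5.46

Risk-neutral probability p = (e^0.03 − 0.75)/(1.3 − 0.75) = 0.2805/0.5500 = 0.5099
Terminal stock prices: S_uuu = 230.7, S_uud = 133.1, S_udd = 76.78, S_ddd = 44.3
Terminal payoffs (K − S): max(-150.7, 0) = 0, max(-53.09, 0) = 0, max(3.219, 0) = 3.219, max(35.7, 0) = 35.7
Node uu (S = 177.5): continuation = e^(−0.03)·[0.5099·0.0000 + 0.4901·0.0000] = 0.0000; exercise value = 0.0000 ≤ continuation, so V_uu = 0.0000
Node ud (S = 102.4): continuation = e^(−0.03)·[0.5099·0.0000 + 0.4901·3.2188] = 1.5308; exercise value = 0.0000 ≤ continuation, so V_ud = 1.5308
Node dd (S = 59.06): continuation = e^(−0.03)·[0.5099·3.2188 + 0.4901·35.7031] = 18.5731; exercise value = 20.9375 > continuation, so V_dd = 20.9375 (exercise)
Node u (S = 136.5): continuation = e^(−0.03)·[0.5099·0.0000 + 0.4901·1.5308] = 0.7281; exercise value = 0.0000 ≤ continuation, so V_u = 0.7281
Node d (S = 78.75): continuation = e^(−0.03)·[0.5099·1.5308 + 0.4901·20.9375] = 10.7154; exercise value = 1.2500 ≤ continuation, so V_d = 10.7154
Node 0 (S = 105): continuation = e^(−0.03)·[0.5099·0.7281 + 0.4901·10.7154] = 5.4565; exercise value = 0.0000 ≤ continuation, so V_0 = 5.4565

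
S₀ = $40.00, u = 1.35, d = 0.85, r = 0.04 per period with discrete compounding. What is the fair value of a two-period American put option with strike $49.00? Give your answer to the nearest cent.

Risk-neutral probability p = (1 + 0.04 − 0.85)/(1.35 − 0.85) = 0.1900/0.5000 = 0.3800
Terminal stock prices: S_uu = 72.9, S_ud = 45.9, S_dd = 28.9
Terminal payoffs (K − S): max(-23.9, 0) = 0, max(3.1, 0) = 3.1, max(20.1, 0) = 20.1
Node u (S = 54): continuation = 1/1.04·[0.3800·0.0000 + 0.6200·3.1000] = 1.8481; exercise value = 0.0000 ≤ continuation, so V_u = 1.8481
Node d (S = 34): continuation = 1/1.04·[0.3800·3.1000 + 0.6200·20.1000] = 13.1154; exercise value = 15.0000 > continuation, so V_d = 15.0000 (exercise)
Node 0 (S = 40): continuation = 1/1.04·[0.3800·1.8481 + 0.6200·15.0000] = 9.6176; exercise value = 9.0000 ≤ continuation, so V_0 = 9.6176

$9.62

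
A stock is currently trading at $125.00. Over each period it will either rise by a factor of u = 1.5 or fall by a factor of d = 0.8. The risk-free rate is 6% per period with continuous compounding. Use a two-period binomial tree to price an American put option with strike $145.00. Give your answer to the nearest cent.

Risk-neutral probability p = (e^0.06 − 0.8)/(1.5 − 0.8) = 0.2618/0.7000 = 0.3741
Terminal stock prices: S_uu = 281.2, S_ud = 150, S_dd = 80
Terminal payoffs (K − S): max(-136.2, 0) = 0, max(-5, 0) = 0, max(65, 0) = 65
Node u (S = 187.5): continuation = e^(−0.06)·[0.3741·0.0000 + 0.6259·0.0000] = 0.0000; exercise value = 0.0000 ≤ continuation, so V_u = 0.0000
Node d (S = 100): continuation = e^(−0.06)·[0.3741·0.0000 + 0.6259·65.0000] = 38.3172; exercise value = 45.0000 > continuation, so V_d = 45.0000 (exercise)
Node 0 (S = 125): continuation = e^(−0.06)·[0.3741·0.0000 + 0.6259·45.0000] = 26.5273; exercise value = 20.0000 ≤ continuation, so V_0 = 26.5273

$26.53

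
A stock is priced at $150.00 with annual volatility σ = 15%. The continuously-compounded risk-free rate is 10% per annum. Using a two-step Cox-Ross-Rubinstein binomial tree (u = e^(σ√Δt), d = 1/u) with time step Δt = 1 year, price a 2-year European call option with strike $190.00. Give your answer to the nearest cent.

CRR parameters: u = e^(σ√Δt) = e^(0.15·√1) = 1.1618, d = 1/u = 0.8607
Per-period rate: rΔt = 0.1·1 = 0.1, so R = e^0.1 = 1.1052
Risk-neutral probability p = (e^0.1 − 0.8607)/(1.1618 − 0.8607) = 0.2445/0.3011 = 0.8118
Terminal stock prices: S_uu = 202.5, S_ud = 150, S_dd = 111.1
Terminal payoffs (S − K): max(12.48, 0) = 12.48, max(-40, 0) = 0, max(-78.88, 0) = 0
Node u (S = 174.3): V_u = e^(−0.1)·[0.8118·12.4788 + 0.1882·0.0000] = 9.1666
Node d (S = 129.1): V_d = e^(−0.1)·[0.8118·0.0000 + 0.1882·0.0000] = 0.0000
Node 0 (S = 150): V_0 = e^(−0.1)·[0.8118·9.1666 + 0.1882·0.0000] = 6.7335

$6.73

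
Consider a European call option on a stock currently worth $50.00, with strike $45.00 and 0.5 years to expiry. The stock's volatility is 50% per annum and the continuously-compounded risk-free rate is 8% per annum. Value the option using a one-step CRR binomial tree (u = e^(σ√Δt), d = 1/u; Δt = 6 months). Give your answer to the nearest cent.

$11.81

CRR parameters: u = e^(σ√Δt) = e^(0.5·√0.5) = 1.4241, d = 1/u = 0.7022
Per-period rate: rΔt = 0.08·0.5 = 0.04, so R = e^0.04 = 1.0408
Risk-neutral probability p = (e^0.04 − 0.7022)/(1.4241 − 0.7022) = 0.3386/0.7219 = 0.4691
Terminal stock prices: S_u = 71.21, S_d = 35.11
Terminal payoffs (S − K): max(26.21, 0) = 26.21, max(-9.891, 0) = 0
Node 0 (S = 50): V_0 = e^(−0.04)·[0.4691·26.2060 + 0.5309·0.0000] = 11.8100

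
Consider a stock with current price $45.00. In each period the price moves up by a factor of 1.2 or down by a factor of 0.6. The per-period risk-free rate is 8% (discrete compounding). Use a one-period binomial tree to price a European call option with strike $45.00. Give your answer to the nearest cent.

$6.67

Risk-neutral probability p = (1 + 0.08 − 0.6)/(1.2 − 0.6) = 0.4800/0.6000 = 0.8000
Terminal stock prices: S_u = 54, S_d = 27
Terminal payoffs (S − K): max(9, 0) = 9, max(-18, 0) = 0
Node 0 (S = 45): V_0 = 1/1.08·[0.8000·9.0000 + 0.2000·0.0000] = 6.6667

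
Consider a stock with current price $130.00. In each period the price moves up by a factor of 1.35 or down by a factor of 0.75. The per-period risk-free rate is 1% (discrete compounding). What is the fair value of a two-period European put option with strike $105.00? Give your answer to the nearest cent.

Risk-neutral probability p = (1 + 0.01 − 0.75)/(1.35 − 0.75) = 0.2600/0.6000 = 0.4333
Terminal stock prices: S_uu = 236.9, S_ud = 131.6, S_dd = 73.12
Terminal payoffs (K − S): max(-131.9, 0) = 0, max(-26.62, 0) = 0, max(31.88, 0) = 31.88
Node u (S = 175.5): V_u = 1/1.01·[0.4333·0.0000 + 0.5667·0.0000] = 0.0000
Node d (S = 97.5): V_d = 1/1.01·[0.4333·0.0000 + 0.5667·31.8750] = 17.8837
Node 0 (S = 130): V_0 = 1/1.01·[0.4333·0.0000 + 0.5667·17.8837] = 10.0337

$10.03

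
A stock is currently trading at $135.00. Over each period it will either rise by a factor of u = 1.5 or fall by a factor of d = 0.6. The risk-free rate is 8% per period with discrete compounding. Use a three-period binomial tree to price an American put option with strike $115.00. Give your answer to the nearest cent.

Risk-neutral probability p = (1 + 0.08 − 0.6)/(1.5 − 0.6) = 0.4800/0.9000 = 0.5333
Terminal stock prices: S_uuu = 455.6, S_uud = 182.2, S_udd = 72.9, S_ddd = 29.16
Terminal payoffs (K − S): max(-340.6, 0) = 0, max(-67.25, 0) = 0, max(42.1, 0) = 42.1, max(85.84, 0) = 85.84
Node uu (S = 303.8): continuation = 1/1.08·[0.5333·0.0000 + 0.4667·0.0000] = 0.0000; exercise value = 0.0000 ≤ continuation, so V_uu = 0.0000
Node ud (S = 121.5): continuation = 1/1.08·[0.5333·0.0000 + 0.4667·42.1000] = 18.1914; exercise value = 0.0000 ≤ continuation, so V_ud = 18.1914
Node dd (S = 48.6): continuation = 1/1.08·[0.5333·42.1000 + 0.4667·85.8400] = 57.8815; exercise value = 66.4000 > continuation, so V_dd = 66.4000 (exercise)
Node u (S = 202.5): continuation = 1/1.08·[0.5333·0.0000 + 0.4667·18.1914] = 7.8605; exercise value = 0.0000 ≤ continuation, so V_u = 7.8605
Node d (S = 81): continuation = 1/1.08·[0.5333·18.1914 + 0.4667·66.4000] = 37.6747; exercise value = 34.0000 ≤ continuation, so V_d = 37.6747
Node 0 (S = 135): continuation = 1/1.08·[0.5333·7.8605 + 0.4667·37.6747] = 20.1609; exercise value = 0.0000 ≤ continuation, so V_0 = 20.1609

$20.16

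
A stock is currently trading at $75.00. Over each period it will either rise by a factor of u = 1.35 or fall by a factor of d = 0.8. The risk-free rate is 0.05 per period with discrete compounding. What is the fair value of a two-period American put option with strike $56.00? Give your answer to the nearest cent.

$2.16

Risk-neutral probability p = (1 + 0.05 − 0.8)/(1.35 − 0.8) = 0.2500/0.5500 = 0.4545
Terminal stock prices: S_uu = 136.7, S_ud = 81, S_dd = 48
Terminal payoffs (K − S): max(-80.69, 0) = 0, max(-25, 0) = 0, max(8, 0) = 8
Node u (S = 101.2): continuation = 1/1.05·[0.4545·0.0000 + 0.5455·0.0000] = 0.0000; exercise value = 0.0000 ≤ continuation, so V_u = 0.0000
Node d (S = 60): continuation = 1/1.05·[0.4545·0.0000 + 0.5455·8.0000] = 4.1558; exercise value = 0.0000 ≤ continuation, so V_d = 4.1558
Node 0 (S = 75): continuation = 1/1.05·[0.4545·0.0000 + 0.5455·4.1558] = 2.1589; exercise value = 0.0000 ≤ continuation, so V_0 = 2.1589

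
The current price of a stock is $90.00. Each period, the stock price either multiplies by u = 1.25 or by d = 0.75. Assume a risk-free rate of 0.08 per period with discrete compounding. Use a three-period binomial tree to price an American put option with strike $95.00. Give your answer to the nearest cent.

$10.70

Risk-neutral probability p = (1 + 0.08 − 0.75)/(1.25 − 0.75) = 0.3300/0.5000 = 0.6600
Terminal stock prices: S_uuu = 175.8, S_uud = 105.5, S_udd = 63.28, S_ddd = 37.97
Terminal payoffs (K − S): max(-80.78, 0) = 0, max(-10.47, 0) = 0, max(31.72, 0) = 31.72, max(57.03, 0) = 57.03
Node uu (S = 140.6): continuation = 1/1.08·[0.6600·0.0000 + 0.3400·0.0000] = 0.0000; exercise value = 0.0000 ≤ continuation, so V_uu = 0.0000
Node ud (S = 84.38): continuation = 1/1.08·[0.6600·0.0000 + 0.3400·31.7188] = 9.9855; exercise value = 10.6250 > continuation, so V_ud = 10.6250 (exercise)
Node dd (S = 50.62): continuation = 1/1.08·[0.6600·31.7188 + 0.3400·57.0312] = 37.3380; exercise value = 44.3750 > continuation, so V_dd = 44.3750 (exercise)
Node u (S = 112.5): continuation = 1/1.08·[0.6600·0.0000 + 0.3400·10.6250] = 3.3449; exercise value = 0.0000 ≤ continuation, so V_u = 3.3449
Node d (S = 67.5): continuation = 1/1.08·[0.6600·10.6250 + 0.3400·44.3750] = 20.4630; exercise value = 27.5000 > continuation, so V_d = 27.5000 (exercise)
Node 0 (S = 90): continuation = 1/1.08·[0.6600·3.3449 + 0.3400·27.5000] = 10.7015; exercise value = 5.0000 ≤ continuation, so V_0 = 10.7015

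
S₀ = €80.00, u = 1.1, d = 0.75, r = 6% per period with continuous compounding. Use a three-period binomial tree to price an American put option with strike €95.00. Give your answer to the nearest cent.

Risk-neutral probability p = (e^0.06 − 0.75)/(1.1 − 0.75) = 0.3118/0.3500 = 0.8910
Terminal stock prices: S_uuu = 106.5, S_uud = 72.6, S_udd = 49.5, S_ddd = 33.75
Terminal payoffs (K − S): max(-11.48, 0) = 0, max(22.4, 0) = 22.4, max(45.5, 0) = 45.5, max(61.25, 0) = 61.25
Node uu (S = 96.8): continuation = e^(−0.06)·[0.8910·0.0000 + 0.1090·22.4000] = 2.3002; exercise value = 0.0000 ≤ continuation, so V_uu = 2.3002
Node ud (S = 66): continuation = e^(−0.06)·[0.8910·22.4000 + 0.1090·45.5000] = 23.4676; exercise value = 29.0000 > continuation, so V_ud = 29.0000 (exercise)
Node dd (S = 45): continuation = e^(−0.06)·[0.8910·45.5000 + 0.1090·61.2500] = 44.4676; exercise value = 50.0000 > continuation, so V_dd = 50.0000 (exercise)
Node u (S = 88): continuation = e^(−0.06)·[0.8910·2.3002 + 0.1090·29.0000] = 4.9080; exercise value = 7.0000 > continuation, so V_u = 7.0000 (exercise)
Node d (S = 60): continuation = e^(−0.06)·[0.8910·29.0000 + 0.1090·50.0000] = 29.4676; exercise value = 35.0000 > continuation, so V_d = 35.0000 (exercise)
Node 0 (S = 80): continuation = e^(−0.06)·[0.8910·7.0000 + 0.1090·35.0000] = 9.4676; exercise value = 15.0000 > continuation, so V_0 = 15.0000 (exercise)

€15.00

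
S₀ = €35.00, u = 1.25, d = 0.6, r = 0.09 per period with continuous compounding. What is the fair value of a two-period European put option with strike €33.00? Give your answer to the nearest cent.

€3.03

Risk-neutral probability p = (e^0.09 − 0.6)/(1.25 − 0.6) = 0.4942/0.6500 = 0.7603
Terminal stock prices: S_uu = 54.69, S_ud = 26.25, S_dd = 12.6
Terminal payoffs (K − S): max(-21.69, 0) = 0, max(6.75, 0) = 6.75, max(20.4, 0) = 20.4
Node u (S = 43.75): V_u = e^(−0.09)·[0.7603·0.0000 + 0.2397·6.7500] = 1.4789
Node d (S = 21): V_d = e^(−0.09)·[0.7603·6.7500 + 0.2397·20.4000] = 9.1597
Node 0 (S = 35): V_0 = e^(−0.09)·[0.7603·1.4789 + 0.2397·9.1597] = 3.0345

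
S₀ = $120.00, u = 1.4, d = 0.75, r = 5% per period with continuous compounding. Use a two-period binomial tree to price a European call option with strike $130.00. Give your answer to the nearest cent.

Risk-neutral probability p = (e^0.05 − 0.75)/(1.4 − 0.75) = 0.3013/0.6500 = 0.4635
Terminal stock prices: S_uu = 235.2, S_ud = 126, S_dd = 67.5
Terminal payoffs (S − K): max(105.2, 0) = 105.2, max(-4, 0) = 0, max(-62.5, 0) = 0
Node u (S = 168): V_u = e^(−0.05)·[0.4635·105.2000 + 0.5365·0.0000] = 46.3815
Node d (S = 90): V_d = e^(−0.05)·[0.4635·0.0000 + 0.5365·0.0000] = 0.0000
Node 0 (S = 120): V_0 = e^(−0.05)·[0.4635·46.3815 + 0.5365·0.0000] = 20.4491

$20.45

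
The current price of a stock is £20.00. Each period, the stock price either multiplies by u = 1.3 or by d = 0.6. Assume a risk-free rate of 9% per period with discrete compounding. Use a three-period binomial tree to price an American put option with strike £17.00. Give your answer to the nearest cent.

Risk-neutral probability p = (1 + 0.09 − 0.6)/(1.3 − 0.6) = 0.4900/0.7000 = 0.7000
Terminal stock prices: S_uuu = 43.94, S_uud = 20.28, S_udd = 9.36, S_ddd = 4.32
Terminal payoffs (K − S): max(-26.94, 0) = 0, max(-3.28, 0) = 0, max(7.64, 0) = 7.64, max(12.68, 0) = 12.68
Node uu (S = 33.8): continuation = 1/1.09·[0.7000·0.0000 + 0.3000·0.0000] = 0.0000; exercise value = 0.0000 ≤ continuation, so V_uu = 0.0000
Node ud (S = 15.6): continuation = 1/1.09·[0.7000·0.0000 + 0.3000·7.6400] = 2.1028; exercise value = 1.4000 ≤ continuation, so V_ud = 2.1028
Node dd (S = 7.2): continuation = 1/1.09·[0.7000·7.6400 + 0.3000·12.6800] = 8.3963; exercise value = 9.8000 > continuation, so V_dd = 9.8000 (exercise)
Node u (S = 26): continuation = 1/1.09·[0.7000·0.0000 + 0.3000·2.1028] = 0.5787; exercise value = 0.0000 ≤ continuation, so V_u = 0.5787
Node d (S = 12): continuation = 1/1.09·[0.7000·2.1028 + 0.3000·9.8000] = 4.0476; exercise value = 5.0000 > continuation, so V_d = 5.0000 (exercise)
Node 0 (S = 20): continuation = 1/1.09·[0.7000·0.5787 + 0.3000·5.0000] = 1.7478; exercise value = 0.0000 ≤ continuation, so V_0 = 1.7478

£1.75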